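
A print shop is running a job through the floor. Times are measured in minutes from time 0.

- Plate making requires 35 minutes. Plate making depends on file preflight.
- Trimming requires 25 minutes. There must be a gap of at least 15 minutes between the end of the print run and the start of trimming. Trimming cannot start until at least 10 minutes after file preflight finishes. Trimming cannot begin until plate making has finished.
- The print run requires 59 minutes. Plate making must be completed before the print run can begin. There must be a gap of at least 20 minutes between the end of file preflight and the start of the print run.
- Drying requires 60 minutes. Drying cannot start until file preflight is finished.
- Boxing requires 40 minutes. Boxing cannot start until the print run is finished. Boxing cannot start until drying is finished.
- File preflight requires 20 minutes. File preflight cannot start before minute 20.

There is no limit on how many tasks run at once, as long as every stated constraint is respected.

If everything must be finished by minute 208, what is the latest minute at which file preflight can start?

Nothing follows trimming; the deadline of minute 208 is its only limit. It must start by 208 − 25 = minute 183.
Nothing follows boxing; the deadline of minute 208 is its only limit. It must start by 208 − 40 = minute 168.
The print run has several dependents: trimming (must start by minute 183, minus 15-minute gap → minute 168); boxing (must start by minute 168). The earliest of those limits is minute 168, so the print run must start by 168 − 59 = minute 109.
For plate making: the print run (must start by minute 109); trimming (must start by minute 183). The most restrictive is minute 109; with a 35-minute duration, plate making must start by minute 74.
Drying has to be done before boxing (must start by minute 168). That means finishing by minute 168, i.e. starting by 168 − 60 = minute 108.
File preflight feeds plate making (must start by minute 74); the print run (must start by minute 109, minus 20-minute gap → minute 89); drying (must start by minute 108); trimming (must start by minute 183, minus 10-minute gap → minute 173). Taking the minimum, file preflight must finish by minute 74 and start by 74 − 20 = minute 54.

54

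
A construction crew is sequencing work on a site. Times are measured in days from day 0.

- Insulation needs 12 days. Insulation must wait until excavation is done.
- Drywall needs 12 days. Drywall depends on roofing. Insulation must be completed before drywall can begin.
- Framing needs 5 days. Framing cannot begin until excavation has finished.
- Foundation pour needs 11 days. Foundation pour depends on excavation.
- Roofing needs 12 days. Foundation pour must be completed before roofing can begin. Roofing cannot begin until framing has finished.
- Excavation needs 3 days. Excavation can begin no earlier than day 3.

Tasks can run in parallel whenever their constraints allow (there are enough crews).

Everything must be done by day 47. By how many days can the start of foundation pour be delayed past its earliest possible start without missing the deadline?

Excavation cannot begin until its own release at day 3. It runs from day 3 to 3 + 3 = day 6.
Foundation pour cannot begin until excavation (finishes day 6). It runs from day 6 to 6 + 11 = day 17.

Working backward from the deadline:
Nothing follows drywall; the deadline of day 47 is its only limit. It must start by 47 − 12 = day 35.
Roofing must finish before drywall (must start by day 35). With a 12-day duration, roofing must start by 35 − 12 = day 23.
Since roofing (must start by day 23) depends on it, foundation pour must finish by day 23. Backing off its 11-day duration gives a latest start of day 12.
So foundation pour can start as early as day 6 and as late as day 12, giving 12 − 6 = 6 days of slack.

6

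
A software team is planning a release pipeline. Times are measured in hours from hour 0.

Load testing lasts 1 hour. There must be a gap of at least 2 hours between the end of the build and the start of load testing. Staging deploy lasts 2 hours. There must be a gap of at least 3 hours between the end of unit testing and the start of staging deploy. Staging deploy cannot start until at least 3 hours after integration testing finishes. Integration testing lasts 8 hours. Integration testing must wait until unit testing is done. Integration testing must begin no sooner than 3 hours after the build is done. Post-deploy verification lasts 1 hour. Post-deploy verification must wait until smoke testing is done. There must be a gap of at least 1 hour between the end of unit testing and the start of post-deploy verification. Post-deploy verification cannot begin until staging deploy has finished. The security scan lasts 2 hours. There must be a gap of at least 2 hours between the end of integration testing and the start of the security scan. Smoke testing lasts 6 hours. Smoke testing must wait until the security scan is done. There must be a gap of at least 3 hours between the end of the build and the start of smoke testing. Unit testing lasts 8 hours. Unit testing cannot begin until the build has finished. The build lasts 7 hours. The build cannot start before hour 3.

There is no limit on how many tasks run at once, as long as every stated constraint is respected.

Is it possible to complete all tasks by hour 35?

No

After its own release at hour 3, the build can start at hour 3 and finishes at hour 10.
After the build (finishes hour 10, plus 2-hour gap → hour 12), load testing can start at hour 12 and finishes at hour 13.
After the build (finishes hour 10), unit testing can start at hour 10 and finishes at hour 18.
For integration testing: unit testing (finishes hour 18); the build (finishes hour 10, plus 3-hour gap → hour 13). Taking the maximum gives a start of hour 18, and it finishes at 18 + 8 = hour 26.
For staging deploy: unit testing (finishes hour 18, plus 3-hour gap → hour 21); integration testing (finishes hour 26, plus 3-hour gap → hour 29). Taking the maximum gives a start of hour 29, and it finishes at 29 + 2 = hour 31.
The security scan waits on integration testing (finishes hour 26, plus 2-hour gap → hour 28), so it starts at hour 28 and finishes at 28 + 2 = hour 30.
Smoke testing has to wait for the security scan (finishes hour 30); the build (finishes hour 10, plus 3-hour gap → hour 13). The latest of these is hour 30, so smoke testing runs hour 30 to 30 + 6 = hour 36.
For post-deploy verification: smoke testing (finishes hour 36); unit testing (finishes hour 18, plus 1-hour gap → hour 19); staging deploy (finishes hour 31). Taking the maximum gives a start of hour 36, and it finishes at 36 + 1 = hour 37.
The earliest everything can be done is hour 37, which is after the deadline of 35, so it is not possible.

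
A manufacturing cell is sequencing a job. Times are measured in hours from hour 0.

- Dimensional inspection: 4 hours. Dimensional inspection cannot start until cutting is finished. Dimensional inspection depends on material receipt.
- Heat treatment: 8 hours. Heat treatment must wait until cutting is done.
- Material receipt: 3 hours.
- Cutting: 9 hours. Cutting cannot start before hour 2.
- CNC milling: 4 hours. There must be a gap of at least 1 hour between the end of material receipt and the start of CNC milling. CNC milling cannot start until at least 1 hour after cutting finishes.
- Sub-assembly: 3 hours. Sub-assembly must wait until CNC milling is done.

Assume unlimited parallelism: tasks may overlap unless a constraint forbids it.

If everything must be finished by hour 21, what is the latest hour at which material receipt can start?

Sub-assembly has no dependents, so it just needs to finish by hour 21. Starting by 21 − 3 = hour 18 achieves that.
CNC milling feeds into sub-assembly (must start by hour 18); so CNC milling must finish by hour 18 and therefore start by hour 14.
Dimensional inspection has no dependents, so it just needs to finish by hour 21. Starting by 21 − 4 = hour 17 achieves that.
Material receipt has several dependents: CNC milling (must start by hour 14, minus 1-hour gap → hour 13); dimensional inspection (must start by hour 17). The earliest of those limits is hour 13, so material receipt must start by 13 − 3 = hour 10.

10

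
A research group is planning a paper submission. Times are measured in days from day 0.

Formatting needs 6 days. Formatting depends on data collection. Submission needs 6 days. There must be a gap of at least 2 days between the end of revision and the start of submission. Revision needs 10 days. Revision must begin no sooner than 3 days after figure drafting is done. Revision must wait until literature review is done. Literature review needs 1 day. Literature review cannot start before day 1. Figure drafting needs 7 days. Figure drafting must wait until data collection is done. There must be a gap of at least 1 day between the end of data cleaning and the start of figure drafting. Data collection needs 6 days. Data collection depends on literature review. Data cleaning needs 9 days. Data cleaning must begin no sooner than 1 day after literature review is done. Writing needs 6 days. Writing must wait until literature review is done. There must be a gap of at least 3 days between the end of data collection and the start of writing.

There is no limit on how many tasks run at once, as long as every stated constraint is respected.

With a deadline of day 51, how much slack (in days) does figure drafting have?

10

After its own release at day 1, literature review can start at day 1 and finishes at day 2.
Data cleaning waits on literature review (finishes day 2, plus 1-day gap → day 3), so it starts at day 3 and finishes at 3 + 9 = day 12.
Data collection cannot begin until literature review (finishes day 2). It runs from day 2 to 2 + 6 = day 8.
Figure drafting has to wait for data collection (finishes day 8); data cleaning (finishes day 12, plus 1-day gap → day 13). The latest of these is day 13, so figure drafting runs day 13 to 13 + 7 = day 20.

Working backward from the deadline:
Submission has no dependents, so it just needs to finish by day 51. Starting by 51 − 6 = day 45 achieves that.
Revision has to be done before submission (must start by day 45, minus 2-day gap → day 43). That means finishing by day 43, i.e. starting by 43 − 10 = day 33.
Figure drafting has to be done before revision (must start by day 33, minus 3-day gap → day 30). That means finishing by day 30, i.e. starting by 30 − 7 = day 23.
So figure drafting can start as early as day 13 and as late as day 23, giving 23 − 13 = 10 days of slack.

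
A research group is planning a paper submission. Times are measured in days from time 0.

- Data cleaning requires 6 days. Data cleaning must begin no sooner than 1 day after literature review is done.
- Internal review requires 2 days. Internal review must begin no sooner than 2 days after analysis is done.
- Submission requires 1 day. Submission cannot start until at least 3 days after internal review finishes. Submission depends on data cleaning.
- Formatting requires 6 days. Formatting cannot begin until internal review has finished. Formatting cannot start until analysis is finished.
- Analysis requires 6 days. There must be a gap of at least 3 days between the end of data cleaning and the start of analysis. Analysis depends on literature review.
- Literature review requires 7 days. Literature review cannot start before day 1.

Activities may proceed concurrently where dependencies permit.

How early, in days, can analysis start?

Literature review waits on its own release at day 1, so it starts at day 1 and finishes at 1 + 7 = day 8.
Data cleaning cannot begin until literature review (finishes day 8, plus 1-day gap → day 9). It runs from day 9 to 9 + 6 = day 15.
Analysis waits on data cleaning (finishes day 15, plus 3-day gap → day 18); literature review (finishes day 8). The latest of these is day 18, which is the earliest analysis can start.

18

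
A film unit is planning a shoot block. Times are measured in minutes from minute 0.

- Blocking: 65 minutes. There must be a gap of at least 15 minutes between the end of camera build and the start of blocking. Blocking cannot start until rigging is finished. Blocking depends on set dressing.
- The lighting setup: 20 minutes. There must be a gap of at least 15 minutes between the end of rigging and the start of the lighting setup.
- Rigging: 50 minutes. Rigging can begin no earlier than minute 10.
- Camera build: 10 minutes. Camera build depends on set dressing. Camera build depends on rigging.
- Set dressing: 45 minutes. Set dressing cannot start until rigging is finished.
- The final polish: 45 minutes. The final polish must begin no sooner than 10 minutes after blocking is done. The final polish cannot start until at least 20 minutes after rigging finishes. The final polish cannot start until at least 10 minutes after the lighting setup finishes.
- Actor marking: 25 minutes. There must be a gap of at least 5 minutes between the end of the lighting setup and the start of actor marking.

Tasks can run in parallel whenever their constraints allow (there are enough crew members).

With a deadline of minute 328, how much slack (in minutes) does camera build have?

78

After its own release at minute 10, rigging can start at minute 10 and finishes at minute 60.
Set dressing cannot begin until rigging (finishes minute 60). It runs from minute 60 to 60 + 45 = minute 105.
Camera build has to wait for set dressing (finishes minute 105); rigging (finishes minute 60). The latest of these is minute 105, so camera build runs minute 105 to 105 + 10 = minute 115.

Working backward from the deadline:
The final polish must finish by minute 328; it takes 45 minutes, so it must start by 328 − 45 = minute 283.
Blocking feeds into the final polish (must start by minute 283, minus 10-minute gap → minute 273); so blocking must finish by minute 273 and therefore start by minute 208.
Since blocking (must start by minute 208, minus 15-minute gap → minute 193) depends on it, camera build must finish by minute 193. Backing off its 10-minute duration gives a latest start of minute 183.
So camera build can start as early as minute 105 and as late as minute 183, giving 183 − 105 = 78 minutes of slack.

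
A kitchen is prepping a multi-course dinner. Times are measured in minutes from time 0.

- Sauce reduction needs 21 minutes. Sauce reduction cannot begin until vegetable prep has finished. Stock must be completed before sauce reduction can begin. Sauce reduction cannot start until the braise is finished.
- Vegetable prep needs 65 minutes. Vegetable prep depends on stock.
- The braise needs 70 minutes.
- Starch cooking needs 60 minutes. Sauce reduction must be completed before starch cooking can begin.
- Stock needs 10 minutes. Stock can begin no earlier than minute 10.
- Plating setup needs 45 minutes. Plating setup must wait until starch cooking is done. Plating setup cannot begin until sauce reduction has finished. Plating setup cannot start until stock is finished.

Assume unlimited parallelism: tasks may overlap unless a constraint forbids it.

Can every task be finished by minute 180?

The braise can start immediately at minute 0; it finishes at minute 70.
Stock cannot begin until its own release at minute 10. It runs from minute 10 to 10 + 10 = minute 20.
After stock (finishes minute 20), vegetable prep can start at minute 20 and finishes at minute 85.
For sauce reduction: vegetable prep (finishes minute 85); stock (finishes minute 20); the braise (finishes minute 70). Taking the maximum gives a start of minute 85, and it finishes at 85 + 21 = minute 106.
After sauce reduction (finishes minute 106), starch cooking can start at minute 106 and finishes at minute 166.
For plating setup: starch cooking (finishes minute 166); sauce reduction (finishes minute 106); stock (finishes minute 20). Taking the maximum gives a start of minute 166, and it finishes at 166 + 45 = minute 211.
The earliest everything can be done is minute 211, which is after the deadline of 180, so it is not possible.

No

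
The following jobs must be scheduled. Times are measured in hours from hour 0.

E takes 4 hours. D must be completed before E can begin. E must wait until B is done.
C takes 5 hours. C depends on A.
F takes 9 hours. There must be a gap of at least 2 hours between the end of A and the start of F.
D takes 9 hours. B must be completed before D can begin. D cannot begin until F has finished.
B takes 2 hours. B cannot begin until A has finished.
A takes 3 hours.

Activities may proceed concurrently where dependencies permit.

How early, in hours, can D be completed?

A has no prerequisites, so it starts at hour 0 and finishes at hour 3.
After A (finishes hour 3, plus 2-hour gap → hour 5), F can start at hour 5 and finishes at hour 14.
B waits on A (finishes hour 3), so it starts at hour 3 and finishes at 3 + 2 = hour 5.
For D: B (finishes hour 5); F (finishes hour 14). Taking the maximum gives a start of hour 14, and it finishes at 14 + 9 = hour 23.

23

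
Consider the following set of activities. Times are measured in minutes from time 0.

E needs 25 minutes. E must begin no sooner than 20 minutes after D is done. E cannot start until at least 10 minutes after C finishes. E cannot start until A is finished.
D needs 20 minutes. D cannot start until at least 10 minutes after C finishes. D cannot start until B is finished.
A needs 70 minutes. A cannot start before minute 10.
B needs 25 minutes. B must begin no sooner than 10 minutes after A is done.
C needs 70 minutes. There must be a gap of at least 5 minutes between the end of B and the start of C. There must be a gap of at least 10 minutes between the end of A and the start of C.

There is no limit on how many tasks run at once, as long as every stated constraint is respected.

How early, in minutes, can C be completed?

190

A cannot begin until its own release at minute 10. It runs from minute 10 to 10 + 70 = minute 80.
After A (finishes minute 80, plus 10-minute gap → minute 90), B can start at minute 90 and finishes at minute 115.
C cannot start until B (finishes minute 115, plus 5-minute gap → minute 120); A (finishes minute 80, plus 10-minute gap → minute 90). The controlling bound is minute 120, so C finishes at 120 + 70 = minute 190.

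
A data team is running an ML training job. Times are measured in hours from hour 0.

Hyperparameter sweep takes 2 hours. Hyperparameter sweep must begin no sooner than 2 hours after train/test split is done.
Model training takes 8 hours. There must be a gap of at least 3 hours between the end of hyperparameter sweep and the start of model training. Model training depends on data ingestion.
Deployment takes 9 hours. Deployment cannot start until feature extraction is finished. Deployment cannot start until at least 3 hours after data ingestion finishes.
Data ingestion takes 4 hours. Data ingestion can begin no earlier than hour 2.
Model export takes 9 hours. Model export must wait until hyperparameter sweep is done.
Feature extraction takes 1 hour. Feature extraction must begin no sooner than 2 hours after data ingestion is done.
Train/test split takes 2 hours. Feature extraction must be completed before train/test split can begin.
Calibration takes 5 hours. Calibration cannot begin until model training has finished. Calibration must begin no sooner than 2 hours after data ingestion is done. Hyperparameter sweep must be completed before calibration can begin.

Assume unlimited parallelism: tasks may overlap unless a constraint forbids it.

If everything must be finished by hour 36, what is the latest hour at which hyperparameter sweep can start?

18

Nothing follows calibration; the deadline of hour 36 is its only limit. It must start by 36 − 5 = hour 31.
Model training must finish before calibration (must start by hour 31). With an 8-hour duration, model training must start by 31 − 8 = hour 23.
To finish by hour 36, model export (duration 9) must start no later than hour 27.
Hyperparameter sweep feeds model training (must start by hour 23, minus 3-hour gap → hour 20); calibration (must start by hour 31); model export (must start by hour 27). Taking the minimum, hyperparameter sweep must finish by hour 20 and start by 20 − 2 = hour 18.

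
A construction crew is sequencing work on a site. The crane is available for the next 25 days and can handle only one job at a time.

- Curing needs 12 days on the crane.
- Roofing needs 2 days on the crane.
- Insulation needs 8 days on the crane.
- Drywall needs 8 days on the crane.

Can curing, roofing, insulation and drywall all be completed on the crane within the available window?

Running back to back, the jobs need 12 + 2 + 8 + 8 = 30 days on the crane.
Since 30 > 25, they cannot all fit.

No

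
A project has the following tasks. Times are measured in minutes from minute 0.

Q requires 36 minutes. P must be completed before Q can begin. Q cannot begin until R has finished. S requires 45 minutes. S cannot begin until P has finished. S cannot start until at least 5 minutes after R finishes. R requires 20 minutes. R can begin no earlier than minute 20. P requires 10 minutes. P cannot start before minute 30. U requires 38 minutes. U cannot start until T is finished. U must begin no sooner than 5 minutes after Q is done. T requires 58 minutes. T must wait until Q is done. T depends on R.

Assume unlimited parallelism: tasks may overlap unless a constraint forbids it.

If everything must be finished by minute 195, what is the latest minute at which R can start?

43

Nothing follows U; the deadline of minute 195 is its only limit. It must start by 195 − 38 = minute 157.
T has to be done before U (must start by minute 157). That means finishing by minute 157, i.e. starting by 157 − 58 = minute 99.
Q has several dependents: T (must start by minute 99); U (must start by minute 157, minus 5-minute gap → minute 152). The earliest of those limits is minute 99, so Q must start by 99 − 36 = minute 63.
To finish by minute 195, S (duration 45) must start no later than minute 150.
R has several dependents: Q (must start by minute 63); S (must start by minute 150, minus 5-minute gap → minute 145); T (must start by minute 99). The earliest of those limits is minute 63, so R must start by 63 − 20 = minute 43.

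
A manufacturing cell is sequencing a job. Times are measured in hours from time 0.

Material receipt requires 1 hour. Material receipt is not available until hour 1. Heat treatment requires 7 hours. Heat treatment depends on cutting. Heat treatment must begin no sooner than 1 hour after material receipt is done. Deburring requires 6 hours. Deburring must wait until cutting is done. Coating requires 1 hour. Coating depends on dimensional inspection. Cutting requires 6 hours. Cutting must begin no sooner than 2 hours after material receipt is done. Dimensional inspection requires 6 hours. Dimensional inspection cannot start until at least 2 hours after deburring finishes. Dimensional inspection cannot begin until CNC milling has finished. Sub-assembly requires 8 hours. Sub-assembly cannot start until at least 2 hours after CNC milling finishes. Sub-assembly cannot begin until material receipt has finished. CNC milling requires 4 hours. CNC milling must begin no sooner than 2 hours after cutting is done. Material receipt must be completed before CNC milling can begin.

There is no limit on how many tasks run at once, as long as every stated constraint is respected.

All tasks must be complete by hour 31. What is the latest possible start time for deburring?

16

Coating has no dependents, so it just needs to finish by hour 31. Starting by 31 − 1 = hour 30 achieves that.
Dimensional inspection has to be done before coating (must start by hour 30). That means finishing by hour 30, i.e. starting by 30 − 6 = hour 24.
Deburring has to be done before dimensional inspection (must start by hour 24, minus 2-hour gap → hour 22). That means finishing by hour 22, i.e. starting by 22 − 6 = hour 16.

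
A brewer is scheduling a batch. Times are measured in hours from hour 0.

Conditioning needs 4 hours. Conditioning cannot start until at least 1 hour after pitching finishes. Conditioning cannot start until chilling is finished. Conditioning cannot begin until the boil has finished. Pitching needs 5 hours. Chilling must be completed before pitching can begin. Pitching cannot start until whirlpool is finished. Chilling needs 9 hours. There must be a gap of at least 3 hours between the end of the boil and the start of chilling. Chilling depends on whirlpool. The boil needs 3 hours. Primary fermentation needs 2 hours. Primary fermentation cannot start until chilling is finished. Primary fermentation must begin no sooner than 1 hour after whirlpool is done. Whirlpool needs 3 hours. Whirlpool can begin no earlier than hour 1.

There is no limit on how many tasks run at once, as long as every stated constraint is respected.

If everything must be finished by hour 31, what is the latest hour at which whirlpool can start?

Nothing follows conditioning; the deadline of hour 31 is its only limit. It must start by 31 − 4 = hour 27.
Since conditioning (must start by hour 27, minus 1-hour gap → hour 26) depends on it, pitching must finish by hour 26. Backing off its 5-hour duration gives a latest start of hour 21.
Nothing follows primary fermentation; the deadline of hour 31 is its only limit. It must start by 31 − 2 = hour 29.
Chilling feeds pitching (must start by hour 21); primary fermentation (must start by hour 29); conditioning (must start by hour 27). Taking the minimum, chilling must finish by hour 21 and start by 21 − 9 = hour 12.
Whirlpool must finish in time for chilling (must start by hour 12); pitching (must start by hour 21); primary fermentation (must start by hour 29, minus 1-hour gap → hour 28). The tightest is hour 12, so whirlpool must start by 12 − 3 = hour 9.

9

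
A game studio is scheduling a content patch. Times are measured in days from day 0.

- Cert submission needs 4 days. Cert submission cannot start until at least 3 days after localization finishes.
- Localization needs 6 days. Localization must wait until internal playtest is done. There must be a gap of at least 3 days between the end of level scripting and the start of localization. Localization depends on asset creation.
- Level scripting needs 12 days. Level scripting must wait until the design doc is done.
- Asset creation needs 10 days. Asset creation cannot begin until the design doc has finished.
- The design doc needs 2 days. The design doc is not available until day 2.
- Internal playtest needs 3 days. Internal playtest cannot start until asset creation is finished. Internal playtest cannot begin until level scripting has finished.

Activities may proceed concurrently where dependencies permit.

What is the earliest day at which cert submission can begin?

28

The design doc waits on its own release at day 2, so it starts at day 2 and finishes at 2 + 2 = day 4.
After the design doc (finishes day 4), level scripting can start at day 4 and finishes at day 16.
Asset creation cannot begin until the design doc (finishes day 4). It runs from day 4 to 4 + 10 = day 14.
Internal playtest needs all of asset creation (finishes day 14); level scripting (finishes day 16). That puts its earliest start at day 16; it finishes at 16 + 3 = day 19.
Localization needs all of internal playtest (finishes day 19); level scripting (finishes day 16, plus 3-day gap → day 19); asset creation (finishes day 14). That puts its earliest start at day 19; it finishes at 19 + 6 = day 25.
Cert submission waits on localization (finishes day 25, plus 3-day gap → day 28), so the earliest it can start is day 28.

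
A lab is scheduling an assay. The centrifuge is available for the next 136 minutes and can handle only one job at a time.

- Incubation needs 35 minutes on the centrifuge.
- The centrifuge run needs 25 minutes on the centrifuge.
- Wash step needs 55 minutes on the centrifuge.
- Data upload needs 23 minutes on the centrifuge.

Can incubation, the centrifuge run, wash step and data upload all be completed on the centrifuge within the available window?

Running back to back, the jobs need 35 + 25 + 55 + 23 = 138 minutes on the centrifuge.
Since 138 > 136, they cannot all fit.

No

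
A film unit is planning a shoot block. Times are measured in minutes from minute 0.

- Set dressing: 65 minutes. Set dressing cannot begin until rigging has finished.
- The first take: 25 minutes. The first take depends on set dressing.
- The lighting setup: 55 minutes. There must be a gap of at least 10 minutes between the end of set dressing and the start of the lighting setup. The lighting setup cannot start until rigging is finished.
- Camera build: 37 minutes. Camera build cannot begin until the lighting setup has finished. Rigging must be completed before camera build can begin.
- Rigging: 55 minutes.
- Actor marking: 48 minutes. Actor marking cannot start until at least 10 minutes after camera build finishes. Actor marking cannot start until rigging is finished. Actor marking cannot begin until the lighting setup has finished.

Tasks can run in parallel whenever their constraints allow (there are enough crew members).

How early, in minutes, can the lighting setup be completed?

Rigging has no prerequisites, so it starts at minute 0 and finishes at minute 55.
Set dressing cannot begin until rigging (finishes minute 55). It runs from minute 55 to 55 + 65 = minute 120.
For the lighting setup: set dressing (finishes minute 120, plus 10-minute gap → minute 130); rigging (finishes minute 55). Taking the maximum gives a start of minute 130, and it finishes at 130 + 55 = minute 185.

185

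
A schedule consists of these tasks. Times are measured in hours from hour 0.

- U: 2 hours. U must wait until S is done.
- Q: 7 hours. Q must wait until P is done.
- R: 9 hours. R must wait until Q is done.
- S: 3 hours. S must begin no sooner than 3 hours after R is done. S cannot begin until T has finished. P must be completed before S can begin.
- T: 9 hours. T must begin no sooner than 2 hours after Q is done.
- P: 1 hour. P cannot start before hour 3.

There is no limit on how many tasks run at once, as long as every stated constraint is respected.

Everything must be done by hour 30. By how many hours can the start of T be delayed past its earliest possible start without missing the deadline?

P cannot begin until its own release at hour 3. It runs from hour 3 to 3 + 1 = hour 4.
Q cannot begin until P (finishes hour 4). It runs from hour 4 to 4 + 7 = hour 11.
T waits on Q (finishes hour 11, plus 2-hour gap → hour 13), so it starts at hour 13 and finishes at 13 + 9 = hour 22.

Working backward from the deadline:
Nothing follows U; the deadline of hour 30 is its only limit. It must start by 30 − 2 = hour 28.
S has to be done before U (must start by hour 28). That means finishing by hour 28, i.e. starting by 28 − 3 = hour 25.
T feeds into S (must start by hour 25); so T must finish by hour 25 and therefore start by hour 16.
So T can start as early as hour 13 and as late as hour 16, giving 16 − 13 = 3 hours of slack.

3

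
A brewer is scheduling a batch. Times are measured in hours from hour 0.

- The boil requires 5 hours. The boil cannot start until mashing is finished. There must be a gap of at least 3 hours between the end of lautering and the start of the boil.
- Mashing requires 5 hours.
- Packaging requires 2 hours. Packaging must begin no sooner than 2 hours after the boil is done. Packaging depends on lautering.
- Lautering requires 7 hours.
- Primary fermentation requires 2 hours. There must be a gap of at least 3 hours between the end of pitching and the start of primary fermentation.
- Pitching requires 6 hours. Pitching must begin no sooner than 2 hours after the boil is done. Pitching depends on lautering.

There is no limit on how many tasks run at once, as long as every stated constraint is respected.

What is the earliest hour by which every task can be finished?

28

Lautering can start immediately at hour 0; it finishes at hour 7.
Nothing blocks mashing, so it runs from hour 0 to hour 5.
The boil needs all of mashing (finishes hour 5); lautering (finishes hour 7, plus 3-hour gap → hour 10). That puts its earliest start at hour 10; it finishes at 10 + 5 = hour 15.
Packaging has to wait for the boil (finishes hour 15, plus 2-hour gap → hour 17); lautering (finishes hour 7). The latest of these is hour 17, so packaging runs hour 17 to 17 + 2 = hour 19.
For pitching: the boil (finishes hour 15, plus 2-hour gap → hour 17); lautering (finishes hour 7). Taking the maximum gives a start of hour 17, and it finishes at 17 + 6 = hour 23.
Primary fermentation cannot begin until pitching (finishes hour 23, plus 3-hour gap → hour 26). It runs from hour 26 to 26 + 2 = hour 28.
All tasks are finished once the last one completes. Finish times: Mashing at 5, Lautering at 7, The boil at 15, Pitching at 23, Primary fermentation at 28, Packaging at 19. The latest is hour 28.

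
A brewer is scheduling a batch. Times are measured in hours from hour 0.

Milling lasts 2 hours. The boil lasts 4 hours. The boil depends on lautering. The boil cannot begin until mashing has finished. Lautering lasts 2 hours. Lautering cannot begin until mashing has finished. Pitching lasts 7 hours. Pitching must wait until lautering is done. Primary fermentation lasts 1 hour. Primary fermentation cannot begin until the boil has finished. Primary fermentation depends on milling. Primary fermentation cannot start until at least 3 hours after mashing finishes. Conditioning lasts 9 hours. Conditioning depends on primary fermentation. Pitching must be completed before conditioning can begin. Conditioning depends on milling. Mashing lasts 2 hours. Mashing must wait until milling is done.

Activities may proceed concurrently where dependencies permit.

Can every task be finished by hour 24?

Milling has no prerequisites, so it starts at hour 0 and finishes at hour 2.
Mashing cannot begin until milling (finishes hour 2). It runs from hour 2 to 2 + 2 = hour 4.
Lautering cannot begin until mashing (finishes hour 4). It runs from hour 4 to 4 + 2 = hour 6.
After lautering (finishes hour 6), pitching can start at hour 6 and finishes at hour 13.
The boil has to wait for lautering (finishes hour 6); mashing (finishes hour 4). The latest of these is hour 6, so the boil runs hour 6 to 6 + 4 = hour 10.
Primary fermentation cannot start until the boil (finishes hour 10); milling (finishes hour 2); mashing (finishes hour 4, plus 3-hour gap → hour 7). The controlling bound is hour 10, so primary fermentation finishes at 10 + 1 = hour 11.
Conditioning needs all of primary fermentation (finishes hour 11); pitching (finishes hour 13); milling (finishes hour 2). That puts its earliest start at hour 13; it finishes at 13 + 9 = hour 22.
Every task is finished by hour 22, which is no later than the deadline of 24, so the schedule is feasible.

Yes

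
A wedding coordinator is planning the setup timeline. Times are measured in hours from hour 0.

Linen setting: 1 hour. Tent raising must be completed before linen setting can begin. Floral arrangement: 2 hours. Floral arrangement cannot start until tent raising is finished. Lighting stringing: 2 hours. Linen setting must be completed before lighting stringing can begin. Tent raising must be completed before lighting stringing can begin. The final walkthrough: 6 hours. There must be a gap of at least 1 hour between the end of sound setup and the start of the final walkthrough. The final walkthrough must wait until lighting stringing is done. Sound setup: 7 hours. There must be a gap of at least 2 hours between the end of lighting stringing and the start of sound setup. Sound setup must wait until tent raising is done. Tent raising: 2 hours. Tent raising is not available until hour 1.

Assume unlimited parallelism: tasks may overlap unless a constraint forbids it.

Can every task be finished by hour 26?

Tent raising cannot begin until its own release at hour 1. It runs from hour 1 to 1 + 2 = hour 3.
Floral arrangement cannot begin until tent raising (finishes hour 3). It runs from hour 3 to 3 + 2 = hour 5.
Linen setting cannot begin until tent raising (finishes hour 3). It runs from hour 3 to 3 + 1 = hour 4.
Lighting stringing needs all of linen setting (finishes hour 4); tent raising (finishes hour 3). That puts its earliest start at hour 4; it finishes at 4 + 2 = hour 6.
For sound setup: lighting stringing (finishes hour 6, plus 2-hour gap → hour 8); tent raising (finishes hour 3). Taking the maximum gives a start of hour 8, and it finishes at 8 + 7 = hour 15.
The final walkthrough has to wait for sound setup (finishes hour 15, plus 1-hour gap → hour 16); lighting stringing (finishes hour 6). The latest of these is hour 16, so the final walkthrough runs hour 16 to 16 + 6 = hour 22.
Every task is finished by hour 22, which is no later than the deadline of 26, so the schedule is feasible.

Yes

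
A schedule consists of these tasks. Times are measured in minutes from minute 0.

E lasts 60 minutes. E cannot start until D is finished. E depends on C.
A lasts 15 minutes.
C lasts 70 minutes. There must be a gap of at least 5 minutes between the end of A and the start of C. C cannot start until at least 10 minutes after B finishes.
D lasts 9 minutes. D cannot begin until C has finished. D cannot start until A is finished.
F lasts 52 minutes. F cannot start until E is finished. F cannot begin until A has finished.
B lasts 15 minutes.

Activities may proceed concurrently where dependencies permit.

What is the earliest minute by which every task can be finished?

216

B has no prerequisites, so it starts at minute 0 and finishes at minute 15.
Nothing blocks A, so it runs from minute 0 to minute 15.
C needs all of A (finishes minute 15, plus 5-minute gap → minute 20); B (finishes minute 15, plus 10-minute gap → minute 25). That puts its earliest start at minute 25; it finishes at 25 + 70 = minute 95.
D cannot start until C (finishes minute 95); A (finishes minute 15). The controlling bound is minute 95, so D finishes at 95 + 9 = minute 104.
E needs all of D (finishes minute 104); C (finishes minute 95). That puts its earliest start at minute 104; it finishes at 104 + 60 = minute 164.
F has to wait for E (finishes minute 164); A (finishes minute 15). The latest of these is minute 164, so F runs minute 164 to 164 + 52 = minute 216.
All tasks are finished once the last one completes. Finish times: A at 15, B at 15, C at 95, D at 104, E at 164, F at 216. The latest is minute 216.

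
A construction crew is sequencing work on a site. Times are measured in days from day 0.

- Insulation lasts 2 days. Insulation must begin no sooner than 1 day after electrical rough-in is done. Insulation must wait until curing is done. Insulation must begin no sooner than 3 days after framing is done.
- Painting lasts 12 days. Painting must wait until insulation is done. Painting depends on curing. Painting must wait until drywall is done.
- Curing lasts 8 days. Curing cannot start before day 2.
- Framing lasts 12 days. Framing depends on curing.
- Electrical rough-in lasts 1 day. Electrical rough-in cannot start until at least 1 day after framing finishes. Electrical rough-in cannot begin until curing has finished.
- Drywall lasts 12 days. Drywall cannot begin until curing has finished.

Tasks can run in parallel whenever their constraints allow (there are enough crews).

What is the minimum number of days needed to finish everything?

39

Curing cannot begin until its own release at day 2. It runs from day 2 to 2 + 8 = day 10.
Drywall cannot begin until curing (finishes day 10). It runs from day 10 to 10 + 12 = day 22.
Framing waits on curing (finishes day 10), so it starts at day 10 and finishes at 10 + 12 = day 22.
Electrical rough-in has to wait for framing (finishes day 22, plus 1-day gap → day 23); curing (finishes day 10). The latest of these is day 23, so electrical rough-in runs day 23 to 23 + 1 = day 24.
For insulation: electrical rough-in (finishes day 24, plus 1-day gap → day 25); curing (finishes day 10); framing (finishes day 22, plus 3-day gap → day 25). Taking the maximum gives a start of day 25, and it finishes at 25 + 2 = day 27.
Painting cannot start until insulation (finishes day 27); curing (finishes day 10); drywall (finishes day 22). The controlling bound is day 27, so painting finishes at 27 + 12 = day 39.
All tasks are finished once the last one completes. Finish times: Curing at 10, Framing at 22, Electrical rough-in at 24, Insulation at 27, Drywall at 22, Painting at 39. The latest is day 39.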